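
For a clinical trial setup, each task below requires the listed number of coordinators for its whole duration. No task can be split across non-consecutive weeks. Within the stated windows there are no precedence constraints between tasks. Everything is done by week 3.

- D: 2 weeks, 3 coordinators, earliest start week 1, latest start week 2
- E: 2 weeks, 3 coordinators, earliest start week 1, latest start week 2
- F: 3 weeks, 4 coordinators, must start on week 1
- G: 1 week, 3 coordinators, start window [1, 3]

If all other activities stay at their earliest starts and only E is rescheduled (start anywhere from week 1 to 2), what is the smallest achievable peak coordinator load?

10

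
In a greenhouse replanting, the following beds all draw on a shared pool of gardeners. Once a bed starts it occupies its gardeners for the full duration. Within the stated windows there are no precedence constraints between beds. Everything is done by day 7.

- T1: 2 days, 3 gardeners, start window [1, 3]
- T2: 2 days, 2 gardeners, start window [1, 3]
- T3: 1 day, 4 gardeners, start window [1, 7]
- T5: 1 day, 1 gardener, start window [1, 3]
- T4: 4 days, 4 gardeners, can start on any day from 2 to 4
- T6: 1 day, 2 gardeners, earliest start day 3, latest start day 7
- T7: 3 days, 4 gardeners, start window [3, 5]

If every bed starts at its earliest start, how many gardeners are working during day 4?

8

At early start, day 4 has: T4, T7.
Demand: 4 + 4 = 8.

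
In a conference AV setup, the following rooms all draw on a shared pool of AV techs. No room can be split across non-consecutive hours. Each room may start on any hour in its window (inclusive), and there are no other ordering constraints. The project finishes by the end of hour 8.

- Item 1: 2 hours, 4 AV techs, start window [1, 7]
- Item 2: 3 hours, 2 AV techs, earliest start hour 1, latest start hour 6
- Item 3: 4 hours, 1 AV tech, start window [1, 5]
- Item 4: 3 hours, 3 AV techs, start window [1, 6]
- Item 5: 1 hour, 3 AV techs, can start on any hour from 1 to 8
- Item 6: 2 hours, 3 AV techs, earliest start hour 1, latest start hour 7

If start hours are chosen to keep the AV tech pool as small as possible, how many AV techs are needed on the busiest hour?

Early-start (Item 1@1, Item 2@1, Item 3@1, Item 4@1, Item 5@1, Item 6@1) gives peak 16: h1:16  h2:13  h3:6  h4:1  h5:0  h6:0  h7:0  h8:0.
Shift Item 2→5, Item 4→3, Item 5→6, Item 6→7.
Schedule Item 1@1, Item 2@5, Item 3@1, Item 4@3, Item 5@6, Item 6@7: h1:5  h2:5  h3:4  h4:4  h5:5  h6:5  h7:5  h8:3 — peak 5.
Total AV tech-hours = 36 over 8 hours ⇒ peak ≥ ⌈36/8⌉ = 5, so 5 is optimal.

5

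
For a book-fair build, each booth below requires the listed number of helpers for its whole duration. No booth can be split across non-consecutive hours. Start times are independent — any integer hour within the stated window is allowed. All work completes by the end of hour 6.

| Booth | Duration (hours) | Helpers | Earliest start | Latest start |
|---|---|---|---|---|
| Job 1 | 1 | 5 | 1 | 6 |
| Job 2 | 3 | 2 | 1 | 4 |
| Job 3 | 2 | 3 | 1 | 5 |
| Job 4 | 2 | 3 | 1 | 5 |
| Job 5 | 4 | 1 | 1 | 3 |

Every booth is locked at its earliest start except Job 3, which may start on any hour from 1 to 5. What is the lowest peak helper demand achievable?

11

Job 3@1: h1:14  h2:9  h3:3  h4:1  h5:0  h6:0 → peak 14
Job 3@2: h1:11  h2:9  h3:6  h4:1  h5:0  h6:0 → peak 11
Job 3@3: h1:11  h2:6  h3:6  h4:4  h5:0  h6:0 → peak 11
Job 3@4: h1:11  h2:6  h3:3  h4:4  h5:3  h6:0 → peak 11
Job 3@5: h1:11  h2:6  h3:3  h4:1  h5:3  h6:3 → peak 11
Best is Job 3@2, peak 11.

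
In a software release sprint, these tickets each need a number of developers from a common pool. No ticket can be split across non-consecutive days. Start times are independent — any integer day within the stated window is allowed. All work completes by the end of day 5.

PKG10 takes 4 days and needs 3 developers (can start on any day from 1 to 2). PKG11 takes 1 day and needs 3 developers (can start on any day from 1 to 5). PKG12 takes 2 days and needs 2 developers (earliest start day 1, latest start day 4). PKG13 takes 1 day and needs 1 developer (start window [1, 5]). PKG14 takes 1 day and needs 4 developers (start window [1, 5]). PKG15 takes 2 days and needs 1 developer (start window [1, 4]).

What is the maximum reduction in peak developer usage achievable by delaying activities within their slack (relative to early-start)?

Early-start peak: d1:14  d2:6  d3:3  d4:3  d5:0 ⇒ 14.
Leveled (PKG10@1, PKG11@1, PKG12@2, PKG13@2, PKG14@5, PKG15@3): d1:6  d2:6  d3:6  d4:4  d5:4 ⇒ 6.
Reduction 14 − 6 = 8.

8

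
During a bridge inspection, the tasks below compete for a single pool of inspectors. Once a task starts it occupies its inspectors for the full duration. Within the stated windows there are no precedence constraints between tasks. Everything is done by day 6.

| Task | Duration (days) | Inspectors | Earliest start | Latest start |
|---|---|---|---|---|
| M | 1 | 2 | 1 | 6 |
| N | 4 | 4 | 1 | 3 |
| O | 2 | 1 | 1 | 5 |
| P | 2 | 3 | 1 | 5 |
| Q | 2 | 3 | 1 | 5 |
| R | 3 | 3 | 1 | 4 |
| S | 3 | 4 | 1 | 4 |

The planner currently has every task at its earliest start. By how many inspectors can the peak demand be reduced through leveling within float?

Early-start peak: d1:20  d2:18  d3:11  d4:4  d5:0  d6:0 ⇒ 20.
Leveled (M@3, N@3, O@4, P@1, Q@1, R@1, S@4): d1:9  d2:9  d3:9  d4:9  d5:9  d6:8 ⇒ 9.
Reduction 20 − 9 = 11.

11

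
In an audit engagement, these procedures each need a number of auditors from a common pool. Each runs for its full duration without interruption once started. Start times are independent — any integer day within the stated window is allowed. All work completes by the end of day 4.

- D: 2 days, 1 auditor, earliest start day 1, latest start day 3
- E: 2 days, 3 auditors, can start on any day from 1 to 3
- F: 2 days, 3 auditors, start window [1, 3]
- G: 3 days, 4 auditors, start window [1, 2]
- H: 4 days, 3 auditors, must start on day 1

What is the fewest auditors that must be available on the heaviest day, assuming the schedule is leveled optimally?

Early-start (D@1, E@1, F@1, G@1, H@1) gives peak 14: d1:14  d2:14  d3:7  d4:3.
Shift F→3.
Schedule D@1, E@1, F@3, G@1, H@1: d1:11  d2:11  d3:10  d4:6 — peak 11.

11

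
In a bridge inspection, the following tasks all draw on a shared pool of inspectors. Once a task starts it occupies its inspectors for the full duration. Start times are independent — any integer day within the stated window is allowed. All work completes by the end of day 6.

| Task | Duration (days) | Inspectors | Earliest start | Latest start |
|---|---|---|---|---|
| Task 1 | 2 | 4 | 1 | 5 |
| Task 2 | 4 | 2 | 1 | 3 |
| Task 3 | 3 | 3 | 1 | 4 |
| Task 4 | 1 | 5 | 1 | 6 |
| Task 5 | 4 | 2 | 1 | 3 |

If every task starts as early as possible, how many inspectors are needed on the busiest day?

Early-start schedule: Task 1@1, Task 2@1, Task 3@1, Task 4@1, Task 5@1.
Load per day: day 1: 16, day 2: 11, day 3: 7, day 4: 4, day 5: 0, day 6: 0.
Peak is 16.

16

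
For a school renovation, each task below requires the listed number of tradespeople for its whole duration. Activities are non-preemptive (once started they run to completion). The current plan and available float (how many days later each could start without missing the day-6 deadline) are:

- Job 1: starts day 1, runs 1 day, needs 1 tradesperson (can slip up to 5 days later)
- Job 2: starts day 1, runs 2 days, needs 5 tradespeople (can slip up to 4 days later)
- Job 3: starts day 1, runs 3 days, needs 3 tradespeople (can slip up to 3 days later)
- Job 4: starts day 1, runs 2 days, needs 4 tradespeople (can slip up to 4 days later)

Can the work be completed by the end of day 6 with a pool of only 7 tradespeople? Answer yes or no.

yes

Schedule Job 1@1, Job 2@1, Job 3@3, Job 4@3: d1:6  d2:5  d3:7  d4:7  d5:3  d6:0 — peak 7 ≤ 7.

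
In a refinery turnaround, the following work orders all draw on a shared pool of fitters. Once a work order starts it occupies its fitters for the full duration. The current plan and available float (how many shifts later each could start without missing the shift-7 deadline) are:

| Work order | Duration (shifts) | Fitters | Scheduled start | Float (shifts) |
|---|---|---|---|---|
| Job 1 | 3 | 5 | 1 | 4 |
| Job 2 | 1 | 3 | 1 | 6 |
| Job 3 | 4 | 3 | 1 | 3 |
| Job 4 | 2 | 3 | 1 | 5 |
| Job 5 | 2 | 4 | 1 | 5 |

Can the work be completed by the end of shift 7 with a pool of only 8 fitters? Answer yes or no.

Schedule Job 1@1, Job 2@1, Job 3@2, Job 4@4, Job 5@6: s1:8  s2:8  s3:8  s4:6  s5:6  s6:4  s7:4 — peak 8 ≤ 8.

yes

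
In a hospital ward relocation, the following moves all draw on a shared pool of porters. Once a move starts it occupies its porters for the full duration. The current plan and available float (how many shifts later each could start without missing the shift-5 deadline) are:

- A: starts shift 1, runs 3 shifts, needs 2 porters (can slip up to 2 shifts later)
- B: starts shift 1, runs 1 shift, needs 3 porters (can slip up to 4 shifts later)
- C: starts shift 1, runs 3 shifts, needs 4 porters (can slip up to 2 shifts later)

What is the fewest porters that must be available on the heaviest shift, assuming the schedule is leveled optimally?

6

Early-start (A@1, B@1, C@1) gives peak 9: s1:9  s2:6  s3:6  s4:0  s5:0.
Shift C→2.
Schedule A@1, B@1, C@2: s1:5  s2:6  s3:6  s4:4  s5:0 — peak 6.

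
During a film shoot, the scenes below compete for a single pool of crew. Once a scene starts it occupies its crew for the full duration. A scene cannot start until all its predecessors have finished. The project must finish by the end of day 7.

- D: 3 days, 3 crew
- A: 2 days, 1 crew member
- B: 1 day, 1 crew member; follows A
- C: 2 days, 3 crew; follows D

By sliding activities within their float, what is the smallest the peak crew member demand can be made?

4

Schedule D@1, A@1, B@3, C@4: d1:4  d2:4  d3:4  d4:3  d5:3  d6:0  d7:0 — peak 4.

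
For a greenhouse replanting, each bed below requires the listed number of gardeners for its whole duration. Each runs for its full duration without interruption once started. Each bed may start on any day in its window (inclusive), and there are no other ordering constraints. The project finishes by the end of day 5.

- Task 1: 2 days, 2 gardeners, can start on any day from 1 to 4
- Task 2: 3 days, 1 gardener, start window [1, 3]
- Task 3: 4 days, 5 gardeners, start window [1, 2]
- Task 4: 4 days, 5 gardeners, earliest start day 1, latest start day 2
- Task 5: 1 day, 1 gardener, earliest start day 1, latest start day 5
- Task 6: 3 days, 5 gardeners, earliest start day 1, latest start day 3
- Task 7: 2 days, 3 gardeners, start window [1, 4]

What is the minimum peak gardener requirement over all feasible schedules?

Early-start (Task 1@1, Task 2@1, Task 3@1, Task 4@1, Task 5@1, Task 6@1, Task 7@1) gives peak 22: d1:22  d2:21  d3:16  d4:10  d5:0.
Shift Task 5→4, Task 6→3.
Schedule Task 1@1, Task 2@1, Task 3@1, Task 4@1, Task 5@4, Task 6@3, Task 7@1: d1:16  d2:16  d3:16  d4:16  d5:5 — peak 16.

16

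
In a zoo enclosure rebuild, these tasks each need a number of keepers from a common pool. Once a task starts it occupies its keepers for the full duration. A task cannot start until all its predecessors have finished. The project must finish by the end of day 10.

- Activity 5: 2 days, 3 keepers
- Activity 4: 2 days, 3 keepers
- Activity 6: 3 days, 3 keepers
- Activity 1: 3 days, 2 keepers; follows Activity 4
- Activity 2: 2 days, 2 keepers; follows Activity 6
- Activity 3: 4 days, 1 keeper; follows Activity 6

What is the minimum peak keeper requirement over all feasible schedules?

Early-start (Activity 5@1, Activity 4@1, Activity 6@1, Activity 1@3, Activity 2@4, Activity 3@4) gives peak 9: d1:9  d2:9  d3:5  d4:5  d5:5  d6:1  d7:1  d8:0  d9:0  d10:0.
Shift Activity 5→4, Activity 4→6, Activity 1→8, Activity 2→8.
Schedule Activity 5@4, Activity 4@6, Activity 6@1, Activity 1@8, Activity 2@8, Activity 3@4: d1:3  d2:3  d3:3  d4:4  d5:4  d6:4  d7:4  d8:4  d9:4  d10:2 — peak 4.
Total keeper-days = 35 over 10 days ⇒ peak ≥ ⌈35/10⌉ = 4, so 4 is optimal.

4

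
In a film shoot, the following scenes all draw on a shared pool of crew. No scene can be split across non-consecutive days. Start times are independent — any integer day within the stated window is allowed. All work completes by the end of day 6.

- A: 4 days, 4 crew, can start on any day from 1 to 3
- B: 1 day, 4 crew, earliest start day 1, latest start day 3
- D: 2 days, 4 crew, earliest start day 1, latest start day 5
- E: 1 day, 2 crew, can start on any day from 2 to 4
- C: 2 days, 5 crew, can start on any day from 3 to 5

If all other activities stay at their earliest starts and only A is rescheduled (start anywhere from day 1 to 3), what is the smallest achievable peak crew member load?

9

A@1: d1:12  d2:10  d3:9  d4:9  d5:0  d6:0 → peak 12
A@2: d1:8  d2:10  d3:9  d4:9  d5:4  d6:0 → peak 10
A@3: d1:8  d2:6  d3:9  d4:9  d5:4  d6:4 → peak 9
Best is A@3, peak 9.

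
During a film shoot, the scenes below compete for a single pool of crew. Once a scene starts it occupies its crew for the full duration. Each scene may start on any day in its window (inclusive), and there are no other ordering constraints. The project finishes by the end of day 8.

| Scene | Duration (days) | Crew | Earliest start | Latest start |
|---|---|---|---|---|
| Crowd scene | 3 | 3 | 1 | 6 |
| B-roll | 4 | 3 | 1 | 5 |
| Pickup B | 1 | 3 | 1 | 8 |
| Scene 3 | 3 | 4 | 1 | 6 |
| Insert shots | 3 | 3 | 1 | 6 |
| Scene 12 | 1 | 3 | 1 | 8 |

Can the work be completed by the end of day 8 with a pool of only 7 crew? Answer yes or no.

yes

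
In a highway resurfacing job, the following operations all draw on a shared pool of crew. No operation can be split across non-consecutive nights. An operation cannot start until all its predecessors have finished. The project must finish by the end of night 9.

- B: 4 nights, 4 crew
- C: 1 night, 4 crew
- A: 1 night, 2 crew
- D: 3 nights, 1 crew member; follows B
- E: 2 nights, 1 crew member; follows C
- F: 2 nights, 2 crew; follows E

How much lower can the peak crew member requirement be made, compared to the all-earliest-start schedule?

6

Early-start peak: n1:10  n2:5  n3:5  n4:6  n5:3  n6:1  n7:1  n8:0  n9:0 ⇒ 10.
Leveled (B@1, C@5, A@6, D@6, E@6, F@8): n1:4  n2:4  n3:4  n4:4  n5:4  n6:4  n7:2  n8:3  n9:2 ⇒ 4.
Reduction 10 − 4 = 6.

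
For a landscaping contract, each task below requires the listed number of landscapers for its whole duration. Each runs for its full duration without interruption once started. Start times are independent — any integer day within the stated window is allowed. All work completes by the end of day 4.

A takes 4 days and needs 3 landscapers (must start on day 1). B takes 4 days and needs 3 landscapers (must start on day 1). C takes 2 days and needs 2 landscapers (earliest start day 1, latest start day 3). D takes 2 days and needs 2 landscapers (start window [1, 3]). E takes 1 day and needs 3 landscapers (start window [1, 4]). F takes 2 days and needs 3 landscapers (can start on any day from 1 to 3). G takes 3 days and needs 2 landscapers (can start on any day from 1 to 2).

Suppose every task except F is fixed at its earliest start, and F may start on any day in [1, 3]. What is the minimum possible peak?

F@1: d1:18  d2:15  d3:8  d4:6 → peak 18
F@2: d1:15  d2:15  d3:11  d4:6 → peak 15
F@3: d1:15  d2:12  d3:11  d4:9 → peak 15
Best is F@2, peak 15.

15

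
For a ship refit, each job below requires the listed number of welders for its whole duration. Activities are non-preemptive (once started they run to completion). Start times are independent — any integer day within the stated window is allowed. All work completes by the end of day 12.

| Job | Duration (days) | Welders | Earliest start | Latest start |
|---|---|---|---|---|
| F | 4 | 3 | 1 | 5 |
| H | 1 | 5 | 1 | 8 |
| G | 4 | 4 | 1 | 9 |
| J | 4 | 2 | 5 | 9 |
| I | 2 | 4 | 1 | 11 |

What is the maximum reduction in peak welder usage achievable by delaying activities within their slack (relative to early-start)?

11

Early-start peak: d1:16  d2:11  d3:7  d4:7  d5:2  d6:2  d7:2  d8:2  d9:0  d10:0  d11:0  d12:0 ⇒ 16.
Leveled (F@4, H@1, G@9, J@5, I@2): d1:5  d2:4  d3:4  d4:3  d5:5  d6:5  d7:5  d8:2  d9:4  d10:4  d11:4  d12:4 ⇒ 5.
Reduction 16 − 5 = 11.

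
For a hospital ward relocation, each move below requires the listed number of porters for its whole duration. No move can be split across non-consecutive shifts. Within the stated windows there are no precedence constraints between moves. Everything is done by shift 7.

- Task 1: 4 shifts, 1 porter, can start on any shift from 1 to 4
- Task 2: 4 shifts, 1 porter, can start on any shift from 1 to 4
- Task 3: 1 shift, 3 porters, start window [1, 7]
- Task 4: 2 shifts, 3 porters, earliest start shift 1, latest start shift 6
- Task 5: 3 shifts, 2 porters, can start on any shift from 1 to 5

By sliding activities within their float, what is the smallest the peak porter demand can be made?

4

Early-start (Task 1@1, Task 2@1, Task 3@1, Task 4@1, Task 5@1) gives peak 10: s1:10  s2:7  s3:4  s4:2  s5:0  s6:0  s7:0.
Shift Task 3→5, Task 4→6.
Schedule Task 1@1, Task 2@1, Task 3@5, Task 4@6, Task 5@1: s1:4  s2:4  s3:4  s4:2  s5:3  s6:3  s7:3 — peak 4.
Total porter-shifts = 23 over 7 shifts ⇒ peak ≥ ⌈23/7⌉ = 4, so 4 is optimal.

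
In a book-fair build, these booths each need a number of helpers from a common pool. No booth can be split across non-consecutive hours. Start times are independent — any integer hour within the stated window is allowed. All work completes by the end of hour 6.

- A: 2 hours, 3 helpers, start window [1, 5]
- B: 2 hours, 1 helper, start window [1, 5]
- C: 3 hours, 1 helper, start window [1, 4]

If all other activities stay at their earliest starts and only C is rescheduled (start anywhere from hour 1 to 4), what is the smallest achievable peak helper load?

4

C@1: h1:5  h2:5  h3:1  h4:0  h5:0  h6:0 → peak 5
C@2: h1:4  h2:5  h3:1  h4:1  h5:0  h6:0 → peak 5
C@3: h1:4  h2:4  h3:1  h4:1  h5:1  h6:0 → peak 4
C@4: h1:4  h2:4  h3:0  h4:1  h5:1  h6:1 → peak 4
Best is C@3, peak 4.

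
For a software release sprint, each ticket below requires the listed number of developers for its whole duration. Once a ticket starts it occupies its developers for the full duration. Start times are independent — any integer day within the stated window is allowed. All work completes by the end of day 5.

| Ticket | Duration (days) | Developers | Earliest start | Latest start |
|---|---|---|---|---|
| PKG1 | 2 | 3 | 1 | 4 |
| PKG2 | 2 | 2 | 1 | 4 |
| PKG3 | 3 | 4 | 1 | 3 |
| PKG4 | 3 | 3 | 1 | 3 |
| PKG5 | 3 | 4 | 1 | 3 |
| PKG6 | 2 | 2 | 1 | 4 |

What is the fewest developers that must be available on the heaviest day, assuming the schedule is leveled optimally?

11

Early-start (PKG1@1, PKG2@1, PKG3@1, PKG4@1, PKG5@1, PKG6@1) gives peak 18: d1:18  d2:18  d3:11  d4:0  d5:0.
Shift PKG4→3, PKG5→3.
Schedule PKG1@1, PKG2@1, PKG3@1, PKG4@3, PKG5@3, PKG6@1: d1:11  d2:11  d3:11  d4:7  d5:7 — peak 11.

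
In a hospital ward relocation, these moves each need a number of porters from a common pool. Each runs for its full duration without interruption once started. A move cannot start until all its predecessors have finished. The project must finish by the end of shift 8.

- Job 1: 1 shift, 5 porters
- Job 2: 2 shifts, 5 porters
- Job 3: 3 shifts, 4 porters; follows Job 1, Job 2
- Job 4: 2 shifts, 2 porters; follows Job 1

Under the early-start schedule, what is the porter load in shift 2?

At early start, shift 2 has: Job 2, Job 4.
Demand: 5 + 2 = 7.

7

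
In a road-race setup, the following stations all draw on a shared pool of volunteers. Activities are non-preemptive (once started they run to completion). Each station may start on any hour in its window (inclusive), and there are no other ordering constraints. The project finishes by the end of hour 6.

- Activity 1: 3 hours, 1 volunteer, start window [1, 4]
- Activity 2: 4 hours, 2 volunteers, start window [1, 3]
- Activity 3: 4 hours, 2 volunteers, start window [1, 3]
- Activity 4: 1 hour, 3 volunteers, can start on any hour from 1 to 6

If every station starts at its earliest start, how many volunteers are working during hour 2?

5

At early start, hour 2 has: Activity 1, Activity 2, Activity 3.
Demand: 1 + 2 + 2 = 5.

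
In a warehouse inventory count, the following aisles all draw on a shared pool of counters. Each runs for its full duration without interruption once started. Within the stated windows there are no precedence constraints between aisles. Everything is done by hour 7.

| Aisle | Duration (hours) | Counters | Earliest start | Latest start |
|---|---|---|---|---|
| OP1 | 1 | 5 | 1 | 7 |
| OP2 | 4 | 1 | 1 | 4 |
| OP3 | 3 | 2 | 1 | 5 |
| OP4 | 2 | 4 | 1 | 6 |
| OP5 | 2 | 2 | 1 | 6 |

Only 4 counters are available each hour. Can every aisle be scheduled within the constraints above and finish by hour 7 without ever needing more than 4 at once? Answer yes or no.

no

The minimum achievable peak is 5; 4 < 5, so no feasible schedule stays within the cap.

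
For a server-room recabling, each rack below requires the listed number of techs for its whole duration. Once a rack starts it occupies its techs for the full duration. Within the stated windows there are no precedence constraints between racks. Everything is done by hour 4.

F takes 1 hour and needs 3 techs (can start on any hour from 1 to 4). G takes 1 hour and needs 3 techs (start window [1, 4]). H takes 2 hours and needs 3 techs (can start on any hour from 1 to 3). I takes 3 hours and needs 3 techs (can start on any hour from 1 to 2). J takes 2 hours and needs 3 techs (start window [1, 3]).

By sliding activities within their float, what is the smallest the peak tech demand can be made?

9

Early-start (F@1, G@1, H@1, I@1, J@1) gives peak 15: h1:15  h2:9  h3:3  h4:0.
Shift I→2, J→2.
Schedule F@1, G@1, H@1, I@2, J@2: h1:9  h2:9  h3:6  h4:3 — peak 9.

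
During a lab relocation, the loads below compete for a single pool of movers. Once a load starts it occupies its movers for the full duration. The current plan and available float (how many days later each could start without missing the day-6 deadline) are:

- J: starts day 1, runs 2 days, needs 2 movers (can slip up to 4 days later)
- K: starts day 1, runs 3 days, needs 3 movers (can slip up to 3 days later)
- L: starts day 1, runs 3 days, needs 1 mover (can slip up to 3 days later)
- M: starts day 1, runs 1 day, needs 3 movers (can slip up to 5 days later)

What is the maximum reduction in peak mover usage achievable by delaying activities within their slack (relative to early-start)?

5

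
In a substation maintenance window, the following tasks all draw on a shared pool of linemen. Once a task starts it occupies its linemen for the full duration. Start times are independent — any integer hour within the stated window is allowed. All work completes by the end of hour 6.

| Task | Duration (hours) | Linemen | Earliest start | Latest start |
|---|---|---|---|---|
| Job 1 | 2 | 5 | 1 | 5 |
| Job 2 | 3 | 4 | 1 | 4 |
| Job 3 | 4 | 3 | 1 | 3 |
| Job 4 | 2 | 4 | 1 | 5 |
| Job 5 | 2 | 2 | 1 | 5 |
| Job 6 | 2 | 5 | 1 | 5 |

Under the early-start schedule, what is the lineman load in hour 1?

At early start, hour 1 has: Job 1, Job 2, Job 3, Job 4, Job 5, Job 6.
Demand: 5 + 4 + 3 + 4 + 2 + 5 = 23.

23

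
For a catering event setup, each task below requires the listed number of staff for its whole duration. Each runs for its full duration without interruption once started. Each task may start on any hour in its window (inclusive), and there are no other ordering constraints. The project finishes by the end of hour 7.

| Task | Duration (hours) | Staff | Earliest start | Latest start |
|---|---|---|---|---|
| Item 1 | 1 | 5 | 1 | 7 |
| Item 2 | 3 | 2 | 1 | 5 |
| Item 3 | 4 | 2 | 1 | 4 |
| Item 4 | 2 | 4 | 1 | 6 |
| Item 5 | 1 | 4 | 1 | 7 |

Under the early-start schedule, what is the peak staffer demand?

17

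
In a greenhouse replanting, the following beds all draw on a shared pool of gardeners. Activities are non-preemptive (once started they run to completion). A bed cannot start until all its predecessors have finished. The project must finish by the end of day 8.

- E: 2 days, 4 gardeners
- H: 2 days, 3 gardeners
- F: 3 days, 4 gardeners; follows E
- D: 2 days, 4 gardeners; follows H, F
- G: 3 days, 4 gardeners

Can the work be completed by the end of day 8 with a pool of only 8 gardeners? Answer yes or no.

Schedule E@1, H@1, F@3, D@6, G@3: d1:7  d2:7  d3:8  d4:8  d5:8  d6:4  d7:4  d8:0 — peak 8 ≤ 8.

yes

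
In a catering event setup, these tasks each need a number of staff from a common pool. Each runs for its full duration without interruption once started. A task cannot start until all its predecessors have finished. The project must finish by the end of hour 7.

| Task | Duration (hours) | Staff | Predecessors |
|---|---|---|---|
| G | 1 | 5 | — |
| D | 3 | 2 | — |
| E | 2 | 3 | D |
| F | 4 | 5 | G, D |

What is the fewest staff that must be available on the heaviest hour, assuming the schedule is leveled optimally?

8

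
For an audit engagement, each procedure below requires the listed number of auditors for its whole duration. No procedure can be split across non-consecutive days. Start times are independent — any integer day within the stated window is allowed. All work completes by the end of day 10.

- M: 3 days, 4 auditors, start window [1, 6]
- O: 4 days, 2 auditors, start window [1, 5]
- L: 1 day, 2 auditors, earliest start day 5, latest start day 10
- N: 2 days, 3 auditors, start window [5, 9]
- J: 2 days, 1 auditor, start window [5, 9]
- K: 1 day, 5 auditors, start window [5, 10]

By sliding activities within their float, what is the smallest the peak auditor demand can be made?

5

Early-start (M@1, O@1, L@5, N@5, J@5, K@5) gives peak 11: d1:6  d2:6  d3:6  d4:2  d5:11  d6:4  d7:0  d8:0  d9:0  d10:0.
Shift O→4, N→6, J→8, K→10.
Schedule M@1, O@4, L@5, N@6, J@8, K@10: d1:4  d2:4  d3:4  d4:2  d5:4  d6:5  d7:5  d8:1  d9:1  d10:5 — peak 5.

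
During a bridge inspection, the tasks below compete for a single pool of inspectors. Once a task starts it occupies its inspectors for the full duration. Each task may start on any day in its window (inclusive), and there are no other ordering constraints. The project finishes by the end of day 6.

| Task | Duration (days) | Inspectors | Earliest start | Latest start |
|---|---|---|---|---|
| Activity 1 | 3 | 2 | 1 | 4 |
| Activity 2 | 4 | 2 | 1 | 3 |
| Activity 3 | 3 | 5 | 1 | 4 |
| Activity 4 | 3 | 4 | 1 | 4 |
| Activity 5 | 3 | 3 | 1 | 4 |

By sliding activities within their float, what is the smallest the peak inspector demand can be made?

Early-start (Activity 1@1, Activity 2@1, Activity 3@1, Activity 4@1, Activity 5@1) gives peak 16: d1:16  d2:16  d3:16  d4:2  d5:0  d6:0.
Shift Activity 4→4, Activity 5→4.
Schedule Activity 1@1, Activity 2@1, Activity 3@1, Activity 4@4, Activity 5@4: d1:9  d2:9  d3:9  d4:9  d5:7  d6:7 — peak 9.
Total inspector-days = 50 over 6 days ⇒ peak ≥ ⌈50/6⌉ = 9, so 9 is optimal.

9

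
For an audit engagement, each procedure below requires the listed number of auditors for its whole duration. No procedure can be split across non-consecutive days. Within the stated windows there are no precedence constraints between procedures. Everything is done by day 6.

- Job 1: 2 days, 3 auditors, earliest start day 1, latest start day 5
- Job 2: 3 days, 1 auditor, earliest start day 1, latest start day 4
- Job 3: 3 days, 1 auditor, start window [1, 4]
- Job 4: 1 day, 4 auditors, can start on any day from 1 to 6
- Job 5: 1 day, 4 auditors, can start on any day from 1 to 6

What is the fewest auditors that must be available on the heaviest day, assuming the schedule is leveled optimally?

5

Early-start (Job 1@1, Job 2@1, Job 3@1, Job 4@1, Job 5@1) gives peak 13: d1:13  d2:5  d3:2  d4:0  d5:0  d6:0.
Shift Job 4→4, Job 5→5.
Schedule Job 1@1, Job 2@1, Job 3@1, Job 4@4, Job 5@5: d1:5  d2:5  d3:2  d4:4  d5:4  d6:0 — peak 5.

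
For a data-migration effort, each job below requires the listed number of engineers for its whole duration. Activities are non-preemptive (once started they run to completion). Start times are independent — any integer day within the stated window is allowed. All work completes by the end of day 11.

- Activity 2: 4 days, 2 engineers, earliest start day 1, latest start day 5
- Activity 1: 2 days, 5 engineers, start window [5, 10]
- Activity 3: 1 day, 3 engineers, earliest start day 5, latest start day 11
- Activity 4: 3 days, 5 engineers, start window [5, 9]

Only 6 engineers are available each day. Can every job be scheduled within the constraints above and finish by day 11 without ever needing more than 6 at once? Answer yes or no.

Schedule Activity 2@1, Activity 1@5, Activity 3@7, Activity 4@8: d1:2  d2:2  d3:2  d4:2  d5:5  d6:5  d7:3  d8:5  d9:5  d10:5  d11:0 — peak 5 ≤ 6.

yes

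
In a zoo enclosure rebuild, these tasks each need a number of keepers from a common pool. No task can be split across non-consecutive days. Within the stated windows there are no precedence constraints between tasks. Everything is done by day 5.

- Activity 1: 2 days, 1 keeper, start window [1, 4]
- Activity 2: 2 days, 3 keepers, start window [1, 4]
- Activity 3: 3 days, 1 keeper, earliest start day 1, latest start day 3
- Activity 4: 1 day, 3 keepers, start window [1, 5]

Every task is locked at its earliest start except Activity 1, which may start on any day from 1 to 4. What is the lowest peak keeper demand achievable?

Activity 1@1: d1:8  d2:5  d3:1  d4:0  d5:0 → peak 8
Activity 1@2: d1:7  d2:5  d3:2  d4:0  d5:0 → peak 7
Activity 1@3: d1:7  d2:4  d3:2  d4:1  d5:0 → peak 7
Activity 1@4: d1:7  d2:4  d3:1  d4:1  d5:1 → peak 7
Best is Activity 1@2, peak 7.

7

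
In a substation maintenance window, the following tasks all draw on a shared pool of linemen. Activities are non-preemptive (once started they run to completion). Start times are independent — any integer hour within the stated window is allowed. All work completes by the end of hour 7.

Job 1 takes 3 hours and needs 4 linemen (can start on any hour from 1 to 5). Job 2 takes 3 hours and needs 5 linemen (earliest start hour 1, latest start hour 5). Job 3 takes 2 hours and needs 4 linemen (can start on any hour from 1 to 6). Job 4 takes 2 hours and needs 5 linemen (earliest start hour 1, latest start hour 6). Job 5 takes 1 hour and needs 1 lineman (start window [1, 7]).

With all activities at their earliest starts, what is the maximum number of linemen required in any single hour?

Early-start schedule: Job 1@1, Job 2@1, Job 3@1, Job 4@1, Job 5@1.
Load per hour: hour 1: 19, hour 2: 18, hour 3: 9, hour 4: 0, hour 5: 0, hour 6: 0, hour 7: 0.
Peak is 19.

19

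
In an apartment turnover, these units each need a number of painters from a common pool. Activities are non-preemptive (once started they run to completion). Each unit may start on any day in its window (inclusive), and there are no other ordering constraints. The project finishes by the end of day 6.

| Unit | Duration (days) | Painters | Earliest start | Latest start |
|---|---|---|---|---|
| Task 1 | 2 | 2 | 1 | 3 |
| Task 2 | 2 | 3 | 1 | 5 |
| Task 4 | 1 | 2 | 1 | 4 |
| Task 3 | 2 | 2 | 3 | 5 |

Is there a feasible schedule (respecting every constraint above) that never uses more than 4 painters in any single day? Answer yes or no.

yes

Schedule Task 1@1, Task 2@3, Task 4@1, Task 3@5: d1:4  d2:2  d3:3  d4:3  d5:2  d6:2 — peak 4 ≤ 4.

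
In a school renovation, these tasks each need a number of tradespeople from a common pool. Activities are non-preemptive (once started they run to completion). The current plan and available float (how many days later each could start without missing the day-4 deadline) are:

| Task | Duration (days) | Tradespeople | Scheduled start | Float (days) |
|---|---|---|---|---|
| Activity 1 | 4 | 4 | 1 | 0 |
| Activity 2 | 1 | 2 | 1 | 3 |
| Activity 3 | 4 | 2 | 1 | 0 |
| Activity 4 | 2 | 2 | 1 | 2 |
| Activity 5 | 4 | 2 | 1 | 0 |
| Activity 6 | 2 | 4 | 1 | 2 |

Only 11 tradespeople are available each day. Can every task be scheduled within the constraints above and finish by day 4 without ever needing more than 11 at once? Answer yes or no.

no

Total tradesperson-days = 46; over 4 days the average is 46/4 > 11, so some day must exceed 11.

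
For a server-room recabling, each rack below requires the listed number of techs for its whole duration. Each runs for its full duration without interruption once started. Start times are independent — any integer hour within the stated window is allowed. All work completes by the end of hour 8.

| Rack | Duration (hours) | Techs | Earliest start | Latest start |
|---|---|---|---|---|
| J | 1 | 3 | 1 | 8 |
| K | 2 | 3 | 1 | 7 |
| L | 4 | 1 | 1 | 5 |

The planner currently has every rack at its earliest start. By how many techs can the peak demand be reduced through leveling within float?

4

Early-start peak: h1:7  h2:4  h3:1  h4:1  h5:0  h6:0  h7:0  h8:0 ⇒ 7.
Leveled (J@1, K@2, L@4): h1:3  h2:3  h3:3  h4:1  h5:1  h6:1  h7:1  h8:0 ⇒ 3.
Reduction 7 − 3 = 4.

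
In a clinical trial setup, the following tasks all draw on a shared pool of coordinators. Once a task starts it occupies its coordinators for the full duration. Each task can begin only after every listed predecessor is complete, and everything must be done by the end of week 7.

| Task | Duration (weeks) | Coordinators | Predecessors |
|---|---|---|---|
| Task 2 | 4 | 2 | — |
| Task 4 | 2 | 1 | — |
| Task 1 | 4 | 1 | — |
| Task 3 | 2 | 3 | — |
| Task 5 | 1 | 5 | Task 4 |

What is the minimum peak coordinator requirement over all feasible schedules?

5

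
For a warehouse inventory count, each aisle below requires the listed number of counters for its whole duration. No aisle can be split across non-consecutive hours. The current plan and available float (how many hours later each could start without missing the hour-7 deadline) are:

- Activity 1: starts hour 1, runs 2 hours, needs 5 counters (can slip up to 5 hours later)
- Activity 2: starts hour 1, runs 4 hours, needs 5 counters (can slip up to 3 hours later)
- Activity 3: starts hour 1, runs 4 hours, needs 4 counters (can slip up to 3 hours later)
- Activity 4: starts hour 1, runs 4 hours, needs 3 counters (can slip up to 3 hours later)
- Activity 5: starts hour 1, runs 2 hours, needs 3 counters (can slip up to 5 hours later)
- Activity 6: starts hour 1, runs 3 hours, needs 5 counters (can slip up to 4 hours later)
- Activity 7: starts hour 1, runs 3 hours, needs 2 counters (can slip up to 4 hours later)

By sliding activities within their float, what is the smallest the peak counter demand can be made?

Early-start (Activity 1@1, Activity 2@1, Activity 3@1, Activity 4@1, Activity 5@1, Activity 6@1, Activity 7@1) gives peak 27: h1:27  h2:27  h3:19  h4:12  h5:0  h6:0  h7:0.
Shift Activity 4→3, Activity 5→5, Activity 6→5, Activity 7→3.
Schedule Activity 1@1, Activity 2@1, Activity 3@1, Activity 4@3, Activity 5@5, Activity 6@5, Activity 7@3: h1:14  h2:14  h3:14  h4:14  h5:13  h6:11  h7:5 — peak 14.

14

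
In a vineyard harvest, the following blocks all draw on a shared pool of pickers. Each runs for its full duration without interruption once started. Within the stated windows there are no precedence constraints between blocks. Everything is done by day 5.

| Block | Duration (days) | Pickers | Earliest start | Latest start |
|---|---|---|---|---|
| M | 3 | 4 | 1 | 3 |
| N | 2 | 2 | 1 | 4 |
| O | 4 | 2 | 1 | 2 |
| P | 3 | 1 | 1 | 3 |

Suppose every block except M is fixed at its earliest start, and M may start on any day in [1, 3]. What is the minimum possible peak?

7

M@1: d1:9  d2:9  d3:7  d4:2  d5:0 → peak 9
M@2: d1:5  d2:9  d3:7  d4:6  d5:0 → peak 9
M@3: d1:5  d2:5  d3:7  d4:6  d5:4 → peak 7
Best is M@3, peak 7.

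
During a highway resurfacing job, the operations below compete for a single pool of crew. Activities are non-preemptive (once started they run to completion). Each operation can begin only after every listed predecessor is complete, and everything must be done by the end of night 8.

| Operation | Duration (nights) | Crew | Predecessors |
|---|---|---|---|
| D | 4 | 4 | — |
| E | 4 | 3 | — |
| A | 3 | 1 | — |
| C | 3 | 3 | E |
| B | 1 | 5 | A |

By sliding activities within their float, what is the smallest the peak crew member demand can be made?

7

Early-start (D@1, E@1, A@1, C@5, B@4) gives peak 12: n1:8  n2:8  n3:8  n4:12  n5:3  n6:3  n7:3  n8:0.
Shift A→5, B→8.
Schedule D@1, E@1, A@5, C@5, B@8: n1:7  n2:7  n3:7  n4:7  n5:4  n6:4  n7:4  n8:5 — peak 7.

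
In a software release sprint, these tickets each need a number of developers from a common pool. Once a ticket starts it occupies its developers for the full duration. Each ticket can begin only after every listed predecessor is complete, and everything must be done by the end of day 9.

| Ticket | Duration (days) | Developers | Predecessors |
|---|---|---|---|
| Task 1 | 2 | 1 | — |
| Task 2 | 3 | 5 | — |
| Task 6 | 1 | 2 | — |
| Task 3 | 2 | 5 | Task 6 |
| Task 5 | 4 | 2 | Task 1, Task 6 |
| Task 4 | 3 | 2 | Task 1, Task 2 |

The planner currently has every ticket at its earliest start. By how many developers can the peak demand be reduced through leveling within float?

Early-start peak: d1:8  d2:11  d3:12  d4:4  d5:4  d6:4  d7:0  d8:0  d9:0 ⇒ 12.
Leveled (Task 1@1, Task 2@1, Task 6@3, Task 3@4, Task 5@4, Task 4@6): d1:6  d2:6  d3:7  d4:7  d5:7  d6:4  d7:4  d8:2  d9:0 ⇒ 7.
Reduction 12 − 7 = 5.

5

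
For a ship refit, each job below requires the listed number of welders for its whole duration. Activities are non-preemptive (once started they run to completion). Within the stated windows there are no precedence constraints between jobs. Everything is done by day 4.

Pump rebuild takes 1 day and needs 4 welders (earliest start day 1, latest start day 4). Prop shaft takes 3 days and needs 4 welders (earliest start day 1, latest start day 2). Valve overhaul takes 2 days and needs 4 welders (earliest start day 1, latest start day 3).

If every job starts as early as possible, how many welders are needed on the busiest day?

Early-start schedule: Pump rebuild@1, Prop shaft@1, Valve overhaul@1.
Load per day: day 1: 12, day 2: 8, day 3: 4, day 4: 0.
Peak is 12.

12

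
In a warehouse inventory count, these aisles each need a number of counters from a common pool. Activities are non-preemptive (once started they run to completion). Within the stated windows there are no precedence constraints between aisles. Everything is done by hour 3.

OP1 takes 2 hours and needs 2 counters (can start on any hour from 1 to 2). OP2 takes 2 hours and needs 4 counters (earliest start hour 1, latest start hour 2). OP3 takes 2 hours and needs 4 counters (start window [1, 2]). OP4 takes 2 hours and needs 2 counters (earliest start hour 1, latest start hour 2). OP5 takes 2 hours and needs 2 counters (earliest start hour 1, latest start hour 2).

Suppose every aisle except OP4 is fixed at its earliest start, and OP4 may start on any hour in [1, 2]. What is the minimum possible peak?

14

OP4@1: h1:14  h2:14  h3:0 → peak 14
OP4@2: h1:12  h2:14  h3:2 → peak 14
Best is OP4@1, peak 14.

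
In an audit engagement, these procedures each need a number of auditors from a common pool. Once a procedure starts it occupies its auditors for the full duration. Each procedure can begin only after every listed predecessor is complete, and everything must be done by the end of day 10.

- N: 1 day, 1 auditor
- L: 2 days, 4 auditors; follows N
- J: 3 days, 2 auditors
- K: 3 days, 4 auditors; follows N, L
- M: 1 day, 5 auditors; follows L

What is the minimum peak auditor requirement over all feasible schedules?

5

Early-start (N@1, L@2, J@1, K@4, M@4) gives peak 9: d1:3  d2:6  d3:6  d4:9  d5:4  d6:4  d7:0  d8:0  d9:0  d10:0.
Shift J→4, K→7, M→10.
Schedule N@1, L@2, J@4, K@7, M@10: d1:1  d2:4  d3:4  d4:2  d5:2  d6:2  d7:4  d8:4  d9:4  d10:5 — peak 5.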